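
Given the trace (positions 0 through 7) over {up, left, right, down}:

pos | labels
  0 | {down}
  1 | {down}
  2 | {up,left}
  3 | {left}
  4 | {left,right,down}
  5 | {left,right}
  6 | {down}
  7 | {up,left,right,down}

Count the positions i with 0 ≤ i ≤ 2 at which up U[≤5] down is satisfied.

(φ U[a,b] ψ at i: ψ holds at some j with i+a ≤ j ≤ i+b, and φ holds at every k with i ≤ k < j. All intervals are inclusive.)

Evaluate at each i in [0,2]:
  i=0: ✓ (rhs at j=0)
  i=1: ✓ (rhs at j=1)
  i=2: ✗ (lhs fails at k=3 before rhs at j=4)
Positions where it holds: {0, 1} → 2.

2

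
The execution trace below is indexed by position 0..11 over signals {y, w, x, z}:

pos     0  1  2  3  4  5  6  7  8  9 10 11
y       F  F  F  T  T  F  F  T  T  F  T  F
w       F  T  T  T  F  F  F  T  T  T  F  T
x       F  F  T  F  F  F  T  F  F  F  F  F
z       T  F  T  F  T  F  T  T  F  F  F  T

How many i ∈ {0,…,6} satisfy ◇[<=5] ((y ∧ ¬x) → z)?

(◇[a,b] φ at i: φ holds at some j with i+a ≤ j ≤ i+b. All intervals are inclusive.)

7

Evaluate at each i in [0,6]:
  i=0: ✓ (witness j=0)
  i=1: ✓ (witness j=1)
  i=2: ✓ (witness j=2)
  i=3: ✓ (witness j=4)
  i=4: ✓ (witness j=4)
  i=5: ✓ (witness j=5)
  i=6: ✓ (witness j=6)
Positions where it holds: {0, 1, 2, 3, 4, 5, 6} → 7.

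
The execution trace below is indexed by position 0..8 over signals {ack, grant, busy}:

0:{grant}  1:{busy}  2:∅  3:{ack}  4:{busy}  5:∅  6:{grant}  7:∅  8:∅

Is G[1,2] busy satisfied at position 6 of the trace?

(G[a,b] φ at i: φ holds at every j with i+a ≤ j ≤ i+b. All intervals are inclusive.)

Check busy at every j in [7,8]:
  j=7: false
  j=8: false
Fails at j=7 → formula fails.

False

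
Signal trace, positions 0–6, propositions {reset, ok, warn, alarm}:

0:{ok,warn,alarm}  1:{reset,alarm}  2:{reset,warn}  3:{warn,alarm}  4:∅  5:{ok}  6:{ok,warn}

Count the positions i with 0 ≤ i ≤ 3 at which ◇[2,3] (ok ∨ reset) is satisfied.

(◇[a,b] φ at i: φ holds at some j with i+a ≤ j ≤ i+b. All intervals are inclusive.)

Evaluate at each i in [0,3]:
  i=0: ✓ (witness j=2)
  i=1: ✗ (none in [3,4])
  i=2: ✓ (witness j=5)
  i=3: ✓ (witness j=5)
Positions where it holds: {0, 2, 3} → 3.

3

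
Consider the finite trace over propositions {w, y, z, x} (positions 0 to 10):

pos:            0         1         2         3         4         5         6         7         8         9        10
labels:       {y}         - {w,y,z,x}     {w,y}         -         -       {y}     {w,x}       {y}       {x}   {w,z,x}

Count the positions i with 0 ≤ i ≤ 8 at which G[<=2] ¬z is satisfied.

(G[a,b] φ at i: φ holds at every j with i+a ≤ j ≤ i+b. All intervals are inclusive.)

5

Evaluate at each i in [0,8]:
  i=0: ✗ (fails at j=2)
  i=1: ✗ (fails at j=2)
  i=2: ✗ (fails at j=2)
  i=3: ✓ (all of [3,5])
  i=4: ✓ (all of [4,6])
  i=5: ✓ (all of [5,7])
  i=6: ✓ (all of [6,8])
  i=7: ✓ (all of [7,9])
  i=8: ✗ (fails at j=10)
Positions where it holds: {3, 4, 5, 6, 7} → 5.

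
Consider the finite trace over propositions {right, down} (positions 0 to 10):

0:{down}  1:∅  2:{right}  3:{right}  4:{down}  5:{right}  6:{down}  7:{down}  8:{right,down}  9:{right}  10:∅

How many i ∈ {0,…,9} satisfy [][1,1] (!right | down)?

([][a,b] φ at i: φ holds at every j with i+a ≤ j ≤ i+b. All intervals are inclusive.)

Evaluate at each i in [0,9]:
  i=0: ✓ (all of [1,1])
  i=1: ✗ (fails at j=2)
  i=2: ✗ (fails at j=3)
  i=3: ✓ (all of [4,4])
  i=4: ✗ (fails at j=5)
  i=5: ✓ (all of [6,6])
  i=6: ✓ (all of [7,7])
  i=7: ✓ (all of [8,8])
  i=8: ✗ (fails at j=9)
  i=9: ✓ (all of [10,10])
Positions where it holds: {0, 3, 5, 6, 7, 9} → 6.

6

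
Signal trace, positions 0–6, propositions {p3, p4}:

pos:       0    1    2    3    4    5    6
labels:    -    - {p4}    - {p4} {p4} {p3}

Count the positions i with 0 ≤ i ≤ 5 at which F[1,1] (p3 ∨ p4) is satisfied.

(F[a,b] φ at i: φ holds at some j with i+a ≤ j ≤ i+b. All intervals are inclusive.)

Evaluate at each i in [0,5]:
  i=0: ✗ (none in [1,1])
  i=1: ✓ (witness j=2)
  i=2: ✗ (none in [3,3])
  i=3: ✓ (witness j=4)
  i=4: ✓ (witness j=5)
  i=5: ✓ (witness j=6)
Positions where it holds: {1, 3, 4, 5} → 4.

4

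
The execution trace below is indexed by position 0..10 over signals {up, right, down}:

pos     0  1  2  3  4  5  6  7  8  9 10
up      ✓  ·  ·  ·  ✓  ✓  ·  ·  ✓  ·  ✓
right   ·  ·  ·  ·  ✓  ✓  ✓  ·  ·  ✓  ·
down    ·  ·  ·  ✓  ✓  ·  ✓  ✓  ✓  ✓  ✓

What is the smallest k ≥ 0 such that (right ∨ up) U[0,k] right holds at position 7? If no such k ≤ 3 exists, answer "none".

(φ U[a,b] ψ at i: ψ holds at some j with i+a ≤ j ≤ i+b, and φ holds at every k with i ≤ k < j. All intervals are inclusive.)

Need earliest j ≥ 7 with right, and (right ∨ up) at every k in [7,j-1].
  j=7: rhs fails.
  j=8: rhs fails.
  j=9: rhs holds but lhs fails at k=7.
  j=10: rhs fails.
No witness within the range → none.

none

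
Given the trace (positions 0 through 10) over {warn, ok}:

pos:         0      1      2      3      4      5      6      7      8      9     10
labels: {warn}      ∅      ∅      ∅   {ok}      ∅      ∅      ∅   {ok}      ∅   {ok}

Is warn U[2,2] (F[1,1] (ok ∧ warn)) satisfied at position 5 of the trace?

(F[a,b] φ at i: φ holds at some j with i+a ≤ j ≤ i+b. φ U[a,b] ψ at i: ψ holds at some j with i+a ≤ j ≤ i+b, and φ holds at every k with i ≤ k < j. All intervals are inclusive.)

Need some j in [7,7] with F[1,1] (ok ∧ warn), and warn at every k in [5,j-1].
  j=7: F[1,1] (ok ∧ warn) — fails (none in [8,8]).
No j in the window works → until fails.

False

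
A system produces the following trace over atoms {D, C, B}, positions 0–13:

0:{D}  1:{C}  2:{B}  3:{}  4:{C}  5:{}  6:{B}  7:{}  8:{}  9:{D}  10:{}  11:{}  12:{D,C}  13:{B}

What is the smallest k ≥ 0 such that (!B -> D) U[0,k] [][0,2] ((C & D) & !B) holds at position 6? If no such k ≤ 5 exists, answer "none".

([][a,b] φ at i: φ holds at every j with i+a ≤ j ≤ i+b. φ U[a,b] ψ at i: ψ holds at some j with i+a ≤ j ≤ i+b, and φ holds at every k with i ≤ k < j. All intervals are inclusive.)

Need earliest j ≥ 6 with [][0,2] ((C & D) & !B), and (!B -> D) at every k in [6,j-1].
  j=6: rhs fails.
  j=7: rhs fails.
  j=8: rhs fails.
  j=9: rhs fails.
  j=10: rhs fails.
  j=11: rhs fails.
No witness within the range → none.

none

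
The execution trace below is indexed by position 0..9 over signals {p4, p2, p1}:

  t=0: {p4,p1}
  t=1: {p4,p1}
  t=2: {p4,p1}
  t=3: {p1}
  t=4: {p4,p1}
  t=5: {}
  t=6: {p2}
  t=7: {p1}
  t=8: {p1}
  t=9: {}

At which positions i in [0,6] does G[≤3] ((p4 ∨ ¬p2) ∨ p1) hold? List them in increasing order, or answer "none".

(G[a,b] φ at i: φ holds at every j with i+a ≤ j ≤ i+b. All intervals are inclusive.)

0, 1, 2

Evaluate at each i in [0,6]:
  i=0: ✓ (all of [0,3])
  i=1: ✓ (all of [1,4])
  i=2: ✓ (all of [2,5])
  i=3: ✗ (fails at j=6)
  i=4: ✗ (fails at j=6)
  i=5: ✗ (fails at j=6)
  i=6: ✗ (fails at j=6)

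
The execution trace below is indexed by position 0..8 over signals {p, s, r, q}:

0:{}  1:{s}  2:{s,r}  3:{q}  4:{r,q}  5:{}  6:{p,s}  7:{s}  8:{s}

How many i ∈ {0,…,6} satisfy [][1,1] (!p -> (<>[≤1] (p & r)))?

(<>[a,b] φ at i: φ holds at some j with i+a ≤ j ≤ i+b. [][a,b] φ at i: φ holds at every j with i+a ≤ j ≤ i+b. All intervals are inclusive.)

1

Evaluate at each i in [0,6]:
  i=0: ✗ (fails at j=1)
  i=1: ✗ (fails at j=2)
  i=2: ✗ (fails at j=3)
  i=3: ✗ (fails at j=4)
  i=4: ✗ (fails at j=5)
  i=5: ✓ (all of [6,6])
  i=6: ✗ (fails at j=7)
Positions where it holds: {5} → 1.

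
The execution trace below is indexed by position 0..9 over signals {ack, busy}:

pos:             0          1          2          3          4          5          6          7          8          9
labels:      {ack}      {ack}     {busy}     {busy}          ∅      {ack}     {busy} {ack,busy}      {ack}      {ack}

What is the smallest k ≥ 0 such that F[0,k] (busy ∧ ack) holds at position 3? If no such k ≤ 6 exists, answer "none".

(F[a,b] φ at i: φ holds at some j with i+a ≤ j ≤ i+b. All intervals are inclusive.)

4

Scan j = 3,4,… for (busy ∧ ack):
  j=3: fails
  j=4: fails
  j=5: fails
  j=6: fails
  j=7: holds
First hit at j=7, so smallest k = 7-3 = 4.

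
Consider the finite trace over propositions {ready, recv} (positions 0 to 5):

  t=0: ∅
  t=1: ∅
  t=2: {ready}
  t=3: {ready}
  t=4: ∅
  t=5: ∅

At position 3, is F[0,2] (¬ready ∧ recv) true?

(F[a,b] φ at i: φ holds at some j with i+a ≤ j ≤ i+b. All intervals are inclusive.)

No

Check (¬ready ∧ recv) at each j in [3,5]:
  j=3: false
  j=4: false
  j=5: false
No position in the window satisfies it → formula fails.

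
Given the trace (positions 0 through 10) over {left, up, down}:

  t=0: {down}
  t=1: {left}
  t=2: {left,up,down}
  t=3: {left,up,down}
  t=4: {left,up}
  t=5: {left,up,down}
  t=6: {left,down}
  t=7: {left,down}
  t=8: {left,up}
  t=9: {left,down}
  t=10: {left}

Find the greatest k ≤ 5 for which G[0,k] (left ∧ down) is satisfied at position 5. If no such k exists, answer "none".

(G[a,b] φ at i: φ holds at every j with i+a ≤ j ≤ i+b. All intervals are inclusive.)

2

(left ∧ down) must hold from j=5 onward; find where it first fails.
  j=5: holds
  j=6: holds
  j=7: holds
  j=8: fails
Holds on [5,7], so largest k = 2.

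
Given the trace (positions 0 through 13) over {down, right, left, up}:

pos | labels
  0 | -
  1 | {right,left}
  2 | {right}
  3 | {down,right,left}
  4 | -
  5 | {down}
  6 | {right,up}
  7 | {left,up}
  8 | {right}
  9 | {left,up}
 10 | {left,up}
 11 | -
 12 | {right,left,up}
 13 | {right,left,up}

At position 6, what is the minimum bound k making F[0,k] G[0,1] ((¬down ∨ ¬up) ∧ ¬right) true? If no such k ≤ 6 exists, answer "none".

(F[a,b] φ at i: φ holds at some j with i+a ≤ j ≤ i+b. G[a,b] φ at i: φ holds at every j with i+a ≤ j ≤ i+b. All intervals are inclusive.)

3

Scan j = 6,7,… for G[0,1] ((¬down ∨ ¬up) ∧ ¬right):
  j=6: fails
  j=7: fails
  j=8: fails
  j=9: holds
First hit at j=9, so smallest k = 9-6 = 3.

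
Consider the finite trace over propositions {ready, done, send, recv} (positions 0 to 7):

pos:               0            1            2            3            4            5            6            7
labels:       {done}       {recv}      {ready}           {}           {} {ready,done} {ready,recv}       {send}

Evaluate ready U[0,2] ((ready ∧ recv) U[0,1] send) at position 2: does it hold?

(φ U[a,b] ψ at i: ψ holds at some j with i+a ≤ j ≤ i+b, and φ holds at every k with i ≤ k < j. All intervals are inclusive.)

No

Need some j in [2,4] with ((ready ∧ recv) U[0,1] send), and ready at every k in [2,j-1].
  j=2: ((ready ∧ recv) U[0,1] send) — fails.
  j=3: ((ready ∧ recv) U[0,1] send) — fails.
  j=4: ((ready ∧ recv) U[0,1] send) — fails.
No j in the window works → until fails.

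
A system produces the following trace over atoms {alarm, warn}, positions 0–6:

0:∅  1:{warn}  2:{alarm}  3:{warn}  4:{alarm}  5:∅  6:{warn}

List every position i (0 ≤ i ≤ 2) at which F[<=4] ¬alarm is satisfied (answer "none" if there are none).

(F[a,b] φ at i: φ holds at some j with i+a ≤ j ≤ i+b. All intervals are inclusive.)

Evaluate at each i in [0,2]:
  i=0: ✓ (witness j=0)
  i=1: ✓ (witness j=1)
  i=2: ✓ (witness j=3)

0, 1, 2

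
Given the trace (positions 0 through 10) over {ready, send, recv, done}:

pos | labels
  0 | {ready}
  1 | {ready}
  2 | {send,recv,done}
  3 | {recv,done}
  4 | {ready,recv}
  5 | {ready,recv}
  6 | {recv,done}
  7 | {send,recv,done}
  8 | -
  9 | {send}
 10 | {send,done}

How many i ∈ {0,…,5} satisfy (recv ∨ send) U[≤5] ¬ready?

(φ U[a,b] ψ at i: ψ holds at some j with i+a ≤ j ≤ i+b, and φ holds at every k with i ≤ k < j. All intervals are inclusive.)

4

Evaluate at each i in [0,5]:
  i=0: ✗ (lhs fails at k=0 before rhs at j=2)
  i=1: ✗ (lhs fails at k=1 before rhs at j=2)
  i=2: ✓ (rhs at j=2)
  i=3: ✓ (rhs at j=3)
  i=4: ✓ (rhs at j=6; lhs holds on [4,5])
  i=5: ✓ (rhs at j=6; lhs holds on [5,5])
Positions where it holds: {2, 3, 4, 5} → 4.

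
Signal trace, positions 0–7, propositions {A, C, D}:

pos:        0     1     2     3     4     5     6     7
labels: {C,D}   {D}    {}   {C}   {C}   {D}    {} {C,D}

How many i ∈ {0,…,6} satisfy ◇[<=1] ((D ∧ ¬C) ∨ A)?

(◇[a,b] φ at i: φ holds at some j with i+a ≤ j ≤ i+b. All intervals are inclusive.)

Evaluate at each i in [0,6]:
  i=0: ✓ (witness j=1)
  i=1: ✓ (witness j=1)
  i=2: ✗ (none in [2,3])
  i=3: ✗ (none in [3,4])
  i=4: ✓ (witness j=5)
  i=5: ✓ (witness j=5)
  i=6: ✗ (none in [6,7])
Positions where it holds: {0, 1, 4, 5} → 4.

4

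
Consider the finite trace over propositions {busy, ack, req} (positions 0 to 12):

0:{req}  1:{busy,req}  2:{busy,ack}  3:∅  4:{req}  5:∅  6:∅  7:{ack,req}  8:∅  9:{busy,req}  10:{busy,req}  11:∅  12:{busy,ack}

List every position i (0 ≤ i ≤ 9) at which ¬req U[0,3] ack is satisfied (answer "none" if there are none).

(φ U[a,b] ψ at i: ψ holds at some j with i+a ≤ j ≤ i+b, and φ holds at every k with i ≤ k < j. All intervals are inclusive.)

2, 5, 6, 7

Evaluate at each i in [0,9]:
  i=0: ✗ (lhs fails at k=0 before rhs at j=2)
  i=1: ✗ (lhs fails at k=1 before rhs at j=2)
  i=2: ✓ (rhs at j=2)
  i=3: ✗ (no rhs in [3,6])
  i=4: ✗ (lhs fails at k=4 before rhs at j=7)
  i=5: ✓ (rhs at j=7; lhs holds on [5,6])
  i=6: ✓ (rhs at j=7; lhs holds on [6,6])
  i=7: ✓ (rhs at j=7)
  i=8: ✗ (no rhs in [8,11])
  i=9: ✗ (lhs fails at k=9 before rhs at j=12)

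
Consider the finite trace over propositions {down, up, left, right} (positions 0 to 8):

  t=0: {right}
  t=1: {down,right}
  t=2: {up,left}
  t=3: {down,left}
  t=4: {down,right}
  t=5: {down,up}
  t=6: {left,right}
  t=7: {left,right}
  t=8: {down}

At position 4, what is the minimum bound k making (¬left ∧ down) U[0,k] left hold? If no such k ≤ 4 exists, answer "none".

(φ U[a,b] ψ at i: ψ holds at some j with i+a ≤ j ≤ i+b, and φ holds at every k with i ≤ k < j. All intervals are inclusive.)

2

Need earliest j ≥ 4 with left, and (¬left ∧ down) at every k in [4,j-1].
  j=4: rhs fails.
  j=5: rhs fails.
  j=6: rhs holds; lhs holds on [4,5]. k = 2.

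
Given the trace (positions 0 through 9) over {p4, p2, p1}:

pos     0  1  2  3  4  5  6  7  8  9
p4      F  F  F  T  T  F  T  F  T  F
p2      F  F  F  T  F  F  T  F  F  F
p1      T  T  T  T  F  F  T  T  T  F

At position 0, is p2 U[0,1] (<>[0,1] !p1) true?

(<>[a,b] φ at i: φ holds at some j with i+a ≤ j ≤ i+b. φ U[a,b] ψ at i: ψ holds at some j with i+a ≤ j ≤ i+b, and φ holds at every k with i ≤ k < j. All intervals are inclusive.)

Need some j in [0,1] with <>[0,1] !p1, and p2 at every k in [0,j-1].
  j=0: <>[0,1] !p1 — fails (none in [0,1]).
  j=1: <>[0,1] !p1 — fails (none in [1,2]).
No j in the window works → until fails.

False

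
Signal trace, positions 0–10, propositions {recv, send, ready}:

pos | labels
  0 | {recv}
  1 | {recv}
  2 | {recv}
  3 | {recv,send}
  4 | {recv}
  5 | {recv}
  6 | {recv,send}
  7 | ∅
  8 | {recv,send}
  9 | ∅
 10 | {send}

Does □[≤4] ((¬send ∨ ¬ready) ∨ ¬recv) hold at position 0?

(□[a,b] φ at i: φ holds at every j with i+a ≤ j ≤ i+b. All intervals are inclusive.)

Check ((¬send ∨ ¬ready) ∨ ¬recv) at every j in [0,4]:
  j=0: true
  j=1: true
  j=2: true
  j=3: true
  j=4: true
All positions satisfy it → formula holds.

True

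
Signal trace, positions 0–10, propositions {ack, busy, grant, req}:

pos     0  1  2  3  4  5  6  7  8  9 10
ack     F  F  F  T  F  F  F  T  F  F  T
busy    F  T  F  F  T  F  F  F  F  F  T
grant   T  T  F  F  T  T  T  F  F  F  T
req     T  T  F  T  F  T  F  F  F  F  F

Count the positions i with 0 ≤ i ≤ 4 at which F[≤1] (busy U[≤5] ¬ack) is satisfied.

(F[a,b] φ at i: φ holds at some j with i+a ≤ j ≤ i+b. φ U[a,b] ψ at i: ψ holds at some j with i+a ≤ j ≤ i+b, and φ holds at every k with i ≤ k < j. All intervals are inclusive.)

Evaluate at each i in [0,4]:
  i=0: ✓ (witness j=0)
  i=1: ✓ (witness j=1)
  i=2: ✓ (witness j=2)
  i=3: ✓ (witness j=4)
  i=4: ✓ (witness j=4)
Positions where it holds: {0, 1, 2, 3, 4} → 5.

5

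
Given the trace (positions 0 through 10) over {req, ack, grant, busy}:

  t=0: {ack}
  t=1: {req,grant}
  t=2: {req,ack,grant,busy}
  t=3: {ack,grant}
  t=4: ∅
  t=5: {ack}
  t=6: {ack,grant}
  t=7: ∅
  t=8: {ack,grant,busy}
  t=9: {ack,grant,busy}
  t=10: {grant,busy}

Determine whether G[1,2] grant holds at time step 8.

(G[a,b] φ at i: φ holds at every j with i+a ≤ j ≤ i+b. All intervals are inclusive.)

Check grant at every j in [9,10]:
  j=9: true
  j=10: true
All positions satisfy it → formula holds.

Yes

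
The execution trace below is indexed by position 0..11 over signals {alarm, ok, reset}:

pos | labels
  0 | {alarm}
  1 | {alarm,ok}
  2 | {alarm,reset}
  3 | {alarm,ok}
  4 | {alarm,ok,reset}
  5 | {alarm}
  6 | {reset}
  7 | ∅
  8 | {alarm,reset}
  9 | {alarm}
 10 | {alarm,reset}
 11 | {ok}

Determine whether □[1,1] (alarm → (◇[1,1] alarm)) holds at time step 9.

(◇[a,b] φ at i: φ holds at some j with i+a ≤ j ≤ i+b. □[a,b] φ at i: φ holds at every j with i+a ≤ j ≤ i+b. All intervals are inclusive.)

Does not hold

Check (alarm → (◇[1,1] alarm)) at every j in [10,10]:
  j=10: antecedent true; consequent fails (none in [11,11]) → ✗
Fails at j=10 → formula fails.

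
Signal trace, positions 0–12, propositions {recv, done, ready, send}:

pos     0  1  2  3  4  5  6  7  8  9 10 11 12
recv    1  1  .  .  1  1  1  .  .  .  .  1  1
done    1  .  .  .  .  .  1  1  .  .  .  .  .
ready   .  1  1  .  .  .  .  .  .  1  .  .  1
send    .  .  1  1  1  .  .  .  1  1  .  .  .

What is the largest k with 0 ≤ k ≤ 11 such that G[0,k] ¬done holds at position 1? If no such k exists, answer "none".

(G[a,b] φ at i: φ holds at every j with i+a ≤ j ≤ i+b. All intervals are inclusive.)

4

¬done must hold from j=1 onward; find where it first fails.
  j=1: holds
  j=2: holds
  j=3: holds
  j=4: holds
  j=5: holds
  j=6: fails
Holds on [1,5], so largest k = 4.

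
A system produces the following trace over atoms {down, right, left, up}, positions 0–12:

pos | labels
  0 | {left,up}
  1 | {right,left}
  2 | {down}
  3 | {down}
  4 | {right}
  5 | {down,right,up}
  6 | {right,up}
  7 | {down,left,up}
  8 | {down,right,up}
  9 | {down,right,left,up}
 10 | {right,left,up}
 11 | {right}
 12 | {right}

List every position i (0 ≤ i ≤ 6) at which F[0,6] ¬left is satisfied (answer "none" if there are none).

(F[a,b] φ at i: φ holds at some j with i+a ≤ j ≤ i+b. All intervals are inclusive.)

0, 1, 2, 3, 4, 5, 6

Evaluate at each i in [0,6]:
  i=0: ✓ (witness j=2)
  i=1: ✓ (witness j=2)
  i=2: ✓ (witness j=2)
  i=3: ✓ (witness j=3)
  i=4: ✓ (witness j=4)
  i=5: ✓ (witness j=5)
  i=6: ✓ (witness j=6)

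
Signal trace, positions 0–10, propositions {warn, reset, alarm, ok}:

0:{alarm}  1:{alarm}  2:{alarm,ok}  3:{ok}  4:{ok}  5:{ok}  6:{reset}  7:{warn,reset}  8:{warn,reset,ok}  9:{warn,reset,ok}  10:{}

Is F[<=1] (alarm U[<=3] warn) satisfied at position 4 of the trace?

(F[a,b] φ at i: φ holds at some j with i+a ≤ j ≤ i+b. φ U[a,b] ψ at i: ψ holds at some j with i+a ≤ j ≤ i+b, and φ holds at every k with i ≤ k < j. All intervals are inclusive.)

No

Check (alarm U[<=3] warn) at each j in [4,5]:
  j=4: fails
  j=5: fails
No position in the window satisfies it → formula fails.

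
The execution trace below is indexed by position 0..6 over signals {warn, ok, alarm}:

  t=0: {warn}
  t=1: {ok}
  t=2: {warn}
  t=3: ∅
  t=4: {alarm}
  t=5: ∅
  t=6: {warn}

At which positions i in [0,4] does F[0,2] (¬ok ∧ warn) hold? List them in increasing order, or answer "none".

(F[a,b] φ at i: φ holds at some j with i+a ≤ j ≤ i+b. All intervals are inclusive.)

Evaluate at each i in [0,4]:
  i=0: ✓ (witness j=0)
  i=1: ✓ (witness j=2)
  i=2: ✓ (witness j=2)
  i=3: ✗ (none in [3,5])
  i=4: ✓ (witness j=6)

0, 1, 2, 4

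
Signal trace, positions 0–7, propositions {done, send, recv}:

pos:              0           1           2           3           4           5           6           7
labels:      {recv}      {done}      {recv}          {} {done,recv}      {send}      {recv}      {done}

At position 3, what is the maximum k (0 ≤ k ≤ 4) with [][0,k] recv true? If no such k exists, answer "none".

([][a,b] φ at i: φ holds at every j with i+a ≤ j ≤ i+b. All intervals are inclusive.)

none

recv must hold from j=3 onward; find where it first fails.
  j=3: fails → no k works.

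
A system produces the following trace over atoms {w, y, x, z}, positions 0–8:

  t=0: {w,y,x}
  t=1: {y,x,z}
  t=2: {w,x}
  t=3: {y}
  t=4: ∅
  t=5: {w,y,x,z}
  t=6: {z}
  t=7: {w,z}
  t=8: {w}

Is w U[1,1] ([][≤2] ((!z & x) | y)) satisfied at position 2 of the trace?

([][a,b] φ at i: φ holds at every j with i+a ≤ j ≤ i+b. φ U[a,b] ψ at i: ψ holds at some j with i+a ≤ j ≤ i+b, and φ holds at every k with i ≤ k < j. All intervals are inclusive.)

Need some j in [3,3] with [][≤2] ((!z & x) | y), and w at every k in [2,j-1].
  j=3: [][≤2] ((!z & x) | y) — fails at 4.
No j in the window works → until fails.

No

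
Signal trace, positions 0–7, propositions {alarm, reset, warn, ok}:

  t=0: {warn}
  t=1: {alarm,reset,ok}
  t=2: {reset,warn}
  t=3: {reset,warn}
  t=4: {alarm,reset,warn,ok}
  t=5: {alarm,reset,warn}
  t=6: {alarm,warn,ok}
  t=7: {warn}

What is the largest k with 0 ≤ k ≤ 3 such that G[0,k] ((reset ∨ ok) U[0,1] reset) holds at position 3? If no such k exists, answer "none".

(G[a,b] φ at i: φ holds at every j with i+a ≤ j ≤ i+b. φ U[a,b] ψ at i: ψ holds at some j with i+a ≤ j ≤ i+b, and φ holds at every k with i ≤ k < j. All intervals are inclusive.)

((reset ∨ ok) U[0,1] reset) must hold from j=3 onward; find where it first fails.
  j=3: holds
  j=4: holds
  j=5: holds
  j=6: fails
Holds on [3,5], so largest k = 2.

2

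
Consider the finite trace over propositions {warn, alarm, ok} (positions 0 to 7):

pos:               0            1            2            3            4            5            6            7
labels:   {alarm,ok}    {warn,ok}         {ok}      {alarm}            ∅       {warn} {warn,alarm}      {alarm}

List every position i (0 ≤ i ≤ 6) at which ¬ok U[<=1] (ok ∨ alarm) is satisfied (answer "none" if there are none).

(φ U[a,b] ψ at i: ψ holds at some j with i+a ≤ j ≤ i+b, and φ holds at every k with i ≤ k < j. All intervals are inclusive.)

Evaluate at each i in [0,6]:
  i=0: ✓ (rhs at j=0)
  i=1: ✓ (rhs at j=1)
  i=2: ✓ (rhs at j=2)
  i=3: ✓ (rhs at j=3)
  i=4: ✗ (no rhs in [4,5])
  i=5: ✓ (rhs at j=6; lhs holds on [5,5])
  i=6: ✓ (rhs at j=6)

0, 1, 2, 3, 5, 6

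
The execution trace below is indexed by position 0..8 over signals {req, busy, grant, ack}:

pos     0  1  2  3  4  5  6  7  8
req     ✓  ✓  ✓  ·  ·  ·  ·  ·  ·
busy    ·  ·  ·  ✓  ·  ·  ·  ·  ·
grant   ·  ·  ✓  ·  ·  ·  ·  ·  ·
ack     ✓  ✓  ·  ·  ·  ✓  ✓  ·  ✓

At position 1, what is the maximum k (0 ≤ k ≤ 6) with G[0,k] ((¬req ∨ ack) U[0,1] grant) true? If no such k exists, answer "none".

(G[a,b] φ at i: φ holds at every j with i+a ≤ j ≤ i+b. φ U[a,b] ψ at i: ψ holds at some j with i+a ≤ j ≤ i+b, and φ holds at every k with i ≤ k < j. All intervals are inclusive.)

1

((¬req ∨ ack) U[0,1] grant) must hold from j=1 onward; find where it first fails.
  j=1: holds
  j=2: holds
  j=3: fails
Holds on [1,2], so largest k = 1.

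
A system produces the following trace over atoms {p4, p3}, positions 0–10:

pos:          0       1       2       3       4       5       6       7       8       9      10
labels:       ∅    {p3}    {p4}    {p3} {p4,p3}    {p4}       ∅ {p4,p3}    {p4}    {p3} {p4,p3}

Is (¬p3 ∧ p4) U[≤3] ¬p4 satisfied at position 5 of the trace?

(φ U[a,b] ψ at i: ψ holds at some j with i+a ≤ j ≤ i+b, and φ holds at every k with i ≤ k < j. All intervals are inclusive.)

Need some j in [5,8] with ¬p4, and (¬p3 ∧ p4) at every k in [5,j-1].
  j=5: ¬p4 false.
  j=6: ¬p4 holds; (¬p3 ∧ p4) holds at every k in [5,5] → satisfied.

True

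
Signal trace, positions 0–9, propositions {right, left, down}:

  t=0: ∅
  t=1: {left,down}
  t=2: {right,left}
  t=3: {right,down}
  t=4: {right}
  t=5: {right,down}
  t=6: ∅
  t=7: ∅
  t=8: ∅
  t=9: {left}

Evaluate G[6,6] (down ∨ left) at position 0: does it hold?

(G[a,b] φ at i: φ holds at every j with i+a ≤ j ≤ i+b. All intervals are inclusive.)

Check (down ∨ left) at every j in [6,6]:
  j=6: false
Fails at j=6 → formula fails.

False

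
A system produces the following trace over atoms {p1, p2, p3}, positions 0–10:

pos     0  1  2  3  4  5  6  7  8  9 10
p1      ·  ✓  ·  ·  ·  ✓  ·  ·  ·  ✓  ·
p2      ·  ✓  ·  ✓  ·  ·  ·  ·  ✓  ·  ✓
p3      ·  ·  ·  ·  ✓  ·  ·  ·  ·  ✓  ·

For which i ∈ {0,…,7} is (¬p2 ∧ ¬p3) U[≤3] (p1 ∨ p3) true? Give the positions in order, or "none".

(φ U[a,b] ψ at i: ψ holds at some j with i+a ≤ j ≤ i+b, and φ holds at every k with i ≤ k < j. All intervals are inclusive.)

0, 1, 4, 5

Evaluate at each i in [0,7]:
  i=0: ✓ (rhs at j=1; lhs holds on [0,0])
  i=1: ✓ (rhs at j=1)
  i=2: ✗ (lhs fails at k=3 before rhs at j=4)
  i=3: ✗ (lhs fails at k=3 before rhs at j=4)
  i=4: ✓ (rhs at j=4)
  i=5: ✓ (rhs at j=5)
  i=6: ✗ (lhs fails at k=8 before rhs at j=9)
  i=7: ✗ (lhs fails at k=8 before rhs at j=9)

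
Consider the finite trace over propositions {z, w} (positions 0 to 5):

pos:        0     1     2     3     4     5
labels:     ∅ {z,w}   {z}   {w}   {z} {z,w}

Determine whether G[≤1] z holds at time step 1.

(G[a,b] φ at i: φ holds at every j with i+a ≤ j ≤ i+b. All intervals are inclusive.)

Holds

Check z at every j in [1,2]:
  j=1: true
  j=2: true
All positions satisfy it → formula holds.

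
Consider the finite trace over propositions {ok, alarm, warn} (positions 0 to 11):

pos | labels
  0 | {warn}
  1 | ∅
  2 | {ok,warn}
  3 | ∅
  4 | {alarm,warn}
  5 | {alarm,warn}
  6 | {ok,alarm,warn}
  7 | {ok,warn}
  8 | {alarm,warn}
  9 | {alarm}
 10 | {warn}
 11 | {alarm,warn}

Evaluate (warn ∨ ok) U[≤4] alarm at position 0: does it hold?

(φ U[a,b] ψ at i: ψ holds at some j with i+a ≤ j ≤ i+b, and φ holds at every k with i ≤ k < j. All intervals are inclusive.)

Does not hold

Need some j in [0,4] with alarm, and (warn ∨ ok) at every k in [0,j-1].
  j=0: alarm false.
  j=1: alarm false.
  j=2: alarm false.
  j=3: alarm false.
  j=4: alarm holds, but (warn ∨ ok) fails at k=1 → not this j.
No j in the window works → until fails.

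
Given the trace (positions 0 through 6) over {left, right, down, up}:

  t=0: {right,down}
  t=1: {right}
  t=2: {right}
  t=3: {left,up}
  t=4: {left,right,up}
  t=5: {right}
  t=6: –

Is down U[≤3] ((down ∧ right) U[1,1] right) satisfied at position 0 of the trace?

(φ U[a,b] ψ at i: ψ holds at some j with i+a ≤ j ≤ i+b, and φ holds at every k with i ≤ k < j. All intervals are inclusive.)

Need some j in [0,3] with ((down ∧ right) U[1,1] right), and down at every k in [0,j-1].
  j=0: ((down ∧ right) U[1,1] right) holds; no prefix to check → satisfied.

Holds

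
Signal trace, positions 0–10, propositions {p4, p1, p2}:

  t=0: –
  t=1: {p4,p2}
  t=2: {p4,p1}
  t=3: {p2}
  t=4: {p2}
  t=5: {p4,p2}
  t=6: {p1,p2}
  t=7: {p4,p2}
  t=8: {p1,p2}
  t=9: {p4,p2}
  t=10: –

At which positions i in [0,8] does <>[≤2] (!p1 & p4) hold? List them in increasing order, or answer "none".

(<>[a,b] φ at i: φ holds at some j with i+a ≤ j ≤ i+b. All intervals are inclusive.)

Evaluate at each i in [0,8]:
  i=0: ✓ (witness j=1)
  i=1: ✓ (witness j=1)
  i=2: ✗ (none in [2,4])
  i=3: ✓ (witness j=5)
  i=4: ✓ (witness j=5)
  i=5: ✓ (witness j=5)
  i=6: ✓ (witness j=7)
  i=7: ✓ (witness j=7)
  i=8: ✓ (witness j=9)

0, 1, 3, 4, 5, 6, 7, 8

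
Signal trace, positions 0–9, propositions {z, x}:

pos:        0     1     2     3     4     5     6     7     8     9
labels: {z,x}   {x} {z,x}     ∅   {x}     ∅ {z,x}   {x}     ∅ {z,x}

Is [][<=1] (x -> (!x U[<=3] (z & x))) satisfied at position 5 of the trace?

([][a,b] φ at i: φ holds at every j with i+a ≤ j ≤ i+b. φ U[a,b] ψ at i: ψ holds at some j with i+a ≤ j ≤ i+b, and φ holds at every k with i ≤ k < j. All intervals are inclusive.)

Holds

Check (x -> (!x U[<=3] (z & x))) at every j in [5,6]:
  j=5: antecedent false → ✓
  j=6: antecedent true; consequent holds → ✓
All positions satisfy it → formula holds.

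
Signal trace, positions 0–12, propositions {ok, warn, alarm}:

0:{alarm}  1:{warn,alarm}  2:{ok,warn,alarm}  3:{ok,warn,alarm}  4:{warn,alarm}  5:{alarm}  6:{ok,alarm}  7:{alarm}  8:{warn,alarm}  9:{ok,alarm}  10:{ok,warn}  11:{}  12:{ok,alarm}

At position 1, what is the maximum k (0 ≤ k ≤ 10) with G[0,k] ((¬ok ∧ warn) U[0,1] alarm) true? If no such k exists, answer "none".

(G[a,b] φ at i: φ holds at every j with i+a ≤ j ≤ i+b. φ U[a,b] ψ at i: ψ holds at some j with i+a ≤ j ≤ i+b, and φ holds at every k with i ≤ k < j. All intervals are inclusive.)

((¬ok ∧ warn) U[0,1] alarm) must hold from j=1 onward; find where it first fails.
  j=1: holds
  j=2: holds
  j=3: holds
  j=4: holds
  j=5: holds
  j=6: holds
  j=7: holds
  j=8: holds
  j=9: holds
  j=10: fails
Holds on [1,9], so largest k = 8.

8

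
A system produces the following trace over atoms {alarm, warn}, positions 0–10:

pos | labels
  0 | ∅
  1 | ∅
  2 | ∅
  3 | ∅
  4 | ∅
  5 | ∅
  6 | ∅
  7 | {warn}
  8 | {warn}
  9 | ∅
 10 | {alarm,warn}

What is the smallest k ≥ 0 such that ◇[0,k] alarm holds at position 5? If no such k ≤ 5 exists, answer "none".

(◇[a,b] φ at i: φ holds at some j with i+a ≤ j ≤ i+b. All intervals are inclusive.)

5

Scan j = 5,6,… for alarm:
  j=5: fails
  j=6: fails
  j=7: fails
  j=8: fails
  j=9: fails
  j=10: holds
First hit at j=10, so smallest k = 10-5 = 5.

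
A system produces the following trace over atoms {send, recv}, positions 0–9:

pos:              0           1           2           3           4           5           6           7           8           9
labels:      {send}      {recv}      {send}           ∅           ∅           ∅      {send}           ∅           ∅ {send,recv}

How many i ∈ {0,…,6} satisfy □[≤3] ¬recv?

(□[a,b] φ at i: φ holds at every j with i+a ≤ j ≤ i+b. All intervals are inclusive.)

4

Evaluate at each i in [0,6]:
  i=0: ✗ (fails at j=1)
  i=1: ✗ (fails at j=1)
  i=2: ✓ (all of [2,5])
  i=3: ✓ (all of [3,6])
  i=4: ✓ (all of [4,7])
  i=5: ✓ (all of [5,8])
  i=6: ✗ (fails at j=9)
Positions where it holds: {2, 3, 4, 5} → 4.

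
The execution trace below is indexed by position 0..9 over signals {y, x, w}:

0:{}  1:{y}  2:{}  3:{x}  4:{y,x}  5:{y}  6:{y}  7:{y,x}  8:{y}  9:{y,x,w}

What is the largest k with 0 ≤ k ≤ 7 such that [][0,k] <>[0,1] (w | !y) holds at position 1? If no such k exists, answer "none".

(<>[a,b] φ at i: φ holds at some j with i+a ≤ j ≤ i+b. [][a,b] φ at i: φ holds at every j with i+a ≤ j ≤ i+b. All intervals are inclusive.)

<>[0,1] (w | !y) must hold from j=1 onward; find where it first fails.
  j=1: holds
  j=2: holds
  j=3: holds
  j=4: fails
Holds on [1,3], so largest k = 2.

2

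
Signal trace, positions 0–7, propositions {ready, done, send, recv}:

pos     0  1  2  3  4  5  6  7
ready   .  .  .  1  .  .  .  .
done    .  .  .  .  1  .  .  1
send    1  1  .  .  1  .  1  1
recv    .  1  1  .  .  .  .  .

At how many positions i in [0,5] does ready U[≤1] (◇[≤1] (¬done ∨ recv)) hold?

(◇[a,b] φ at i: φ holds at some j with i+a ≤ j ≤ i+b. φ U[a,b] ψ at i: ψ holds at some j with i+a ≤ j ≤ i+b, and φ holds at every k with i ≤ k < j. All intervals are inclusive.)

Evaluate at each i in [0,5]:
  i=0: ✓ (rhs at j=0)
  i=1: ✓ (rhs at j=1)
  i=2: ✓ (rhs at j=2)
  i=3: ✓ (rhs at j=3)
  i=4: ✓ (rhs at j=4)
  i=5: ✓ (rhs at j=5)
Positions where it holds: {0, 1, 2, 3, 4, 5} → 6.

6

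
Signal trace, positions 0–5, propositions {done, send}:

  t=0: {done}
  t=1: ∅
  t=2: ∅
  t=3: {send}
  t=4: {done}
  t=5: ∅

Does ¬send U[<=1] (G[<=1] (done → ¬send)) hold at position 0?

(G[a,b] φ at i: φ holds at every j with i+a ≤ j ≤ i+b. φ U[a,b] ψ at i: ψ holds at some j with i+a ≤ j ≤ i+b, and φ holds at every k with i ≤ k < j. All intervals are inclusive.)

Yes

Need some j in [0,1] with G[<=1] (done → ¬send), and ¬send at every k in [0,j-1].
  j=0: G[<=1] (done → ¬send) holds; no prefix to check → satisfied.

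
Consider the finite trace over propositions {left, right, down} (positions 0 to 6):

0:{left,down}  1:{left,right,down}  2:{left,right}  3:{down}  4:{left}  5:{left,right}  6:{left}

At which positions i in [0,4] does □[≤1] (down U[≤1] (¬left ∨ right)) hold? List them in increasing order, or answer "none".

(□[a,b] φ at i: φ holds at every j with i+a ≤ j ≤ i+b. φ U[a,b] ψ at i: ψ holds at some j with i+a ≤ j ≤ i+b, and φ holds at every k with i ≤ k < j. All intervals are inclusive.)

0, 1, 2

Evaluate at each i in [0,4]:
  i=0: ✓ (all of [0,1])
  i=1: ✓ (all of [1,2])
  i=2: ✓ (all of [2,3])
  i=3: ✗ (fails at j=4)
  i=4: ✗ (fails at j=4)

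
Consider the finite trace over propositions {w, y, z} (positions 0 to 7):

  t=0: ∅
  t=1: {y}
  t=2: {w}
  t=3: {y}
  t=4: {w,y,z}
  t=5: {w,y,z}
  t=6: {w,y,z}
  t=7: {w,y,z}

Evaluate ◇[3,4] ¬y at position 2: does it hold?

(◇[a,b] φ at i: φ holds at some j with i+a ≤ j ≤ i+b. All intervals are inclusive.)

No

Check ¬y at each j in [5,6]:
  j=5: false
  j=6: false
No position in the window satisfies it → formula fails.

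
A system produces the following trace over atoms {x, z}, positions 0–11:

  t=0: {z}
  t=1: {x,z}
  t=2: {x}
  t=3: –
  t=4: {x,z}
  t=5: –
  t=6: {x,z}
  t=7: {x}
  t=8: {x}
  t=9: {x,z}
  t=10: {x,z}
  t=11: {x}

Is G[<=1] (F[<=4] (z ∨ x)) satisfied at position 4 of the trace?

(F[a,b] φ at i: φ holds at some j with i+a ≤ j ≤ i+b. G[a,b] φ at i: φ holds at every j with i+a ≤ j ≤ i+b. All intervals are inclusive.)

Check F[<=4] (z ∨ x) at every j in [4,5]:
  j=4: holds (witness at 4)
  j=5: holds (witness at 6)
All positions satisfy it → formula holds.

Holds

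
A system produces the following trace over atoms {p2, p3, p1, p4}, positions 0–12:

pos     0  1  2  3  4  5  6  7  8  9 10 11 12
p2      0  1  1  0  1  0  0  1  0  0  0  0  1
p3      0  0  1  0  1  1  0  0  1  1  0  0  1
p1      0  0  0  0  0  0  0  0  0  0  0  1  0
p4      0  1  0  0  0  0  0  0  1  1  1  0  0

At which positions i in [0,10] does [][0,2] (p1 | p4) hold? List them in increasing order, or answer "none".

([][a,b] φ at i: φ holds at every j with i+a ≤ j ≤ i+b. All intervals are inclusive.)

Evaluate at each i in [0,10]:
  i=0: ✗ (fails at j=0)
  i=1: ✗ (fails at j=2)
  i=2: ✗ (fails at j=2)
  i=3: ✗ (fails at j=3)
  i=4: ✗ (fails at j=4)
  i=5: ✗ (fails at j=5)
  i=6: ✗ (fails at j=6)
  i=7: ✗ (fails at j=7)
  i=8: ✓ (all of [8,10])
  i=9: ✓ (all of [9,11])
  i=10: ✗ (fails at j=12)

8, 9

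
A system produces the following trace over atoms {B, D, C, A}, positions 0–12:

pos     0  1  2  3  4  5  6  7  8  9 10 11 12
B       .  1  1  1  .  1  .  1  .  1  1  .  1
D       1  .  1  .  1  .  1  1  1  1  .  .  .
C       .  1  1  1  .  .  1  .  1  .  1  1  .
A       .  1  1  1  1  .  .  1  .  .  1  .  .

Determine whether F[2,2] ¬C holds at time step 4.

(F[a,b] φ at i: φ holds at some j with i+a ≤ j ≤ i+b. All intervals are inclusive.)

Check ¬C at each j in [6,6]:
  j=6: false
No position in the window satisfies it → formula fails.

False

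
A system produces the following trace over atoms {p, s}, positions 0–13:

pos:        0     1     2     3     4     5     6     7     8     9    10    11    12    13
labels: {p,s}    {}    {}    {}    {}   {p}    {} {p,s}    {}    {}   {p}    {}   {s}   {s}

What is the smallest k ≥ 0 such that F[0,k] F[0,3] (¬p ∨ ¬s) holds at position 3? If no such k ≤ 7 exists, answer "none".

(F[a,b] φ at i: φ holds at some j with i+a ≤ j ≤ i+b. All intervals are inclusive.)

0

Scan j = 3,4,… for F[0,3] (¬p ∨ ¬s):
  j=3: holds
First hit at j=3, so smallest k = 3-3 = 0.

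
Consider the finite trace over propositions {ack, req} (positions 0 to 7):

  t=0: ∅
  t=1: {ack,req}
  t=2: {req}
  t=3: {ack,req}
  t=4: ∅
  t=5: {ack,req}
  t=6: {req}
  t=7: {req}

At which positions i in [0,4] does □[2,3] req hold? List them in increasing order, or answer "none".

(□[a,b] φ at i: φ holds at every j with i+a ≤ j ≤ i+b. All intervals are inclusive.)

0, 3, 4

Evaluate at each i in [0,4]:
  i=0: ✓ (all of [2,3])
  i=1: ✗ (fails at j=4)
  i=2: ✗ (fails at j=4)
  i=3: ✓ (all of [5,6])
  i=4: ✓ (all of [6,7])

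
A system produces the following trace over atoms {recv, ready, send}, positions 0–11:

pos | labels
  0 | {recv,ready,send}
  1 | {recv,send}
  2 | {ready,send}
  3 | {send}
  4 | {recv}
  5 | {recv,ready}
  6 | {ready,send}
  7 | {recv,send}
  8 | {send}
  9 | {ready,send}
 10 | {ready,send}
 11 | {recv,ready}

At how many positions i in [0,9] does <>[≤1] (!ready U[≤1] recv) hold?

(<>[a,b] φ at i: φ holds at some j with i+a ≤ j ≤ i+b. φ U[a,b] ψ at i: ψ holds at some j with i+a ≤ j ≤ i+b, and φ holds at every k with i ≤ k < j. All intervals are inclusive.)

8

Evaluate at each i in [0,9]:
  i=0: ✓ (witness j=0)
  i=1: ✓ (witness j=1)
  i=2: ✓ (witness j=3)
  i=3: ✓ (witness j=3)
  i=4: ✓ (witness j=4)
  i=5: ✓ (witness j=5)
  i=6: ✓ (witness j=7)
  i=7: ✓ (witness j=7)
  i=8: ✗ (none in [8,9])
  i=9: ✗ (none in [9,10])
Positions where it holds: {0, 1, 2, 3, 4, 5, 6, 7} → 8.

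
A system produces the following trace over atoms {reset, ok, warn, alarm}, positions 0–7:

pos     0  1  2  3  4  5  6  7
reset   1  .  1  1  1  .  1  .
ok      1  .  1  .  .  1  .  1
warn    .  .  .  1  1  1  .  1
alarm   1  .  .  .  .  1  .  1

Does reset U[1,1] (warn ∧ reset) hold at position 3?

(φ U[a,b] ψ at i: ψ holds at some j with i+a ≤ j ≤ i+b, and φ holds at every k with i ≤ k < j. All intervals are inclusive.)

Need some j in [4,4] with (warn ∧ reset), and reset at every k in [3,j-1].
  j=4: (warn ∧ reset) holds; reset holds at every k in [3,3] → satisfied.

Holds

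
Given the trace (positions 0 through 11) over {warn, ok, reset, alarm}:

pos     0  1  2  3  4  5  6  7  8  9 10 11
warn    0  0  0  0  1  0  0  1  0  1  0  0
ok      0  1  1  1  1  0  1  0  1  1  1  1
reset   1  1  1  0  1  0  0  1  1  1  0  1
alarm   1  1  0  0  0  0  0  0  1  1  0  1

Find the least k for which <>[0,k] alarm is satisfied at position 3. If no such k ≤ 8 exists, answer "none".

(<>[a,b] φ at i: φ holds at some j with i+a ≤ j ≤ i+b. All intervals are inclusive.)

5

Scan j = 3,4,… for alarm:
  j=3: fails
  j=4: fails
  j=5: fails
  j=6: fails
  j=7: fails
  j=8: holds
First hit at j=8, so smallest k = 8-3 = 5.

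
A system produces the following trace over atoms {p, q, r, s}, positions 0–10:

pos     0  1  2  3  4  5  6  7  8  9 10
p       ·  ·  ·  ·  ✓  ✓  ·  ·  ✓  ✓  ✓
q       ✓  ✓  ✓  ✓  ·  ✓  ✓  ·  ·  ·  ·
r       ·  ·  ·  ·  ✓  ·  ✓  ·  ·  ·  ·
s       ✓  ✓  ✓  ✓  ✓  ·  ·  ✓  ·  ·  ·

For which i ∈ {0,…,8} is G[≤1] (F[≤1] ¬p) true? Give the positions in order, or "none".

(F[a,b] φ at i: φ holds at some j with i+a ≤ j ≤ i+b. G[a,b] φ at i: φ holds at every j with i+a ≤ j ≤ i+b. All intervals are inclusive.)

0, 1, 2, 5, 6

Evaluate at each i in [0,8]:
  i=0: ✓ (all of [0,1])
  i=1: ✓ (all of [1,2])
  i=2: ✓ (all of [2,3])
  i=3: ✗ (fails at j=4)
  i=4: ✗ (fails at j=4)
  i=5: ✓ (all of [5,6])
  i=6: ✓ (all of [6,7])
  i=7: ✗ (fails at j=8)
  i=8: ✗ (fails at j=8)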